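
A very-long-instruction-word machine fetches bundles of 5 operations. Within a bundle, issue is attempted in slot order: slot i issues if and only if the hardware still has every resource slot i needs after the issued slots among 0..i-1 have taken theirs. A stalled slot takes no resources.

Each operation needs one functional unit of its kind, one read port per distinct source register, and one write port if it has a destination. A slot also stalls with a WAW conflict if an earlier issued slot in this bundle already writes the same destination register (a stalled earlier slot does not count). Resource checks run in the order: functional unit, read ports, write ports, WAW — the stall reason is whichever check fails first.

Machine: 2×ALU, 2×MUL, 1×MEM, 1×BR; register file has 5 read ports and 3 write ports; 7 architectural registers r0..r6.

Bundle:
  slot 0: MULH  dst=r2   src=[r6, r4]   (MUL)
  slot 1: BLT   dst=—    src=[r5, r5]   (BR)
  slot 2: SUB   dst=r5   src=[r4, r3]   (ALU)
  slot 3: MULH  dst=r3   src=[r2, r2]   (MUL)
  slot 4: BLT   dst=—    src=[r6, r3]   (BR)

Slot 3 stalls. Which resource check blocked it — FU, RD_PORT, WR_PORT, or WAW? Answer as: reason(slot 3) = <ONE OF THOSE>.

reason(slot 3) = RD_PORT

slot 0 (MUL): ISSUE — free A2,Mu1,Ld1,B1 rp3 wp2
slot 1 (BR): ISSUE — free A2,Mu1,Ld1,B0 rp2 wp2
slot 2 (ALU): ISSUE — free A1,Mu1,Ld1,B0 rp0 wp1
slot 3 (MUL): stall RD_PORT — free A1,Mu1,Ld1,B0 rp0 wp1
slot 4 (BR): stall FU — free A1,Mu1,Ld1,B0 rp0 wp1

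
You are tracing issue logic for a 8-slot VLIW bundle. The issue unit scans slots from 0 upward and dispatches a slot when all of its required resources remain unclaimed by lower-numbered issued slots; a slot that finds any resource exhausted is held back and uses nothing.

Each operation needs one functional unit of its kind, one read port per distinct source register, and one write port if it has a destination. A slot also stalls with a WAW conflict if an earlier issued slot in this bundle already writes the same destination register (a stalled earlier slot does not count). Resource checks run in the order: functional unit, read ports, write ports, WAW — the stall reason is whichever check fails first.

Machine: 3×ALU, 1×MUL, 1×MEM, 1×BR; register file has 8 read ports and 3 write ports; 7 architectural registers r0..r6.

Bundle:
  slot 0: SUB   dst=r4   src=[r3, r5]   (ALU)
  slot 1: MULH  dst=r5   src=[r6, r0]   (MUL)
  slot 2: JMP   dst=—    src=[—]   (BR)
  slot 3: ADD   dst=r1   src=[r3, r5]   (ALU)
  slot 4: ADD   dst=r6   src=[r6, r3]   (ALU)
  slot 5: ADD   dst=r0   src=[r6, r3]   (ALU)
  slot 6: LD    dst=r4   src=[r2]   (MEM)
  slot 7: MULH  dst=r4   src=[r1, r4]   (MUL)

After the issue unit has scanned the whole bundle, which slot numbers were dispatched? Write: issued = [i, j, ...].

(0) want 1×ALU +2rd +1wr — yes → AL2|MU1|ME1|BR1|rd6|wr2
(1) want 1×MUL +2rd +1wr — yes → AL2|MU0|ME1|BR1|rd4|wr1
(2) want 1×BR +0rd +0wr — yes → AL2|MU0|ME1|BR0|rd4|wr1
(3) want 1×ALU +2rd +1wr — yes → AL1|MU0|ME1|BR0|rd2|wr0
(4) want 1×ALU +2rd +1wr — WR_PORT → AL1|MU0|ME1|BR0|rd2|wr0
(5) want 1×ALU +2rd +1wr — WR_PORT → AL1|MU0|ME1|BR0|rd2|wr0
(6) want 1×MEM +1rd +1wr — WR_PORT → AL1|MU0|ME1|BR0|rd2|wr0
(7) want 1×MUL +2rd +1wr — FU → AL1|MU0|ME1|BR0|rd2|wr0

issued = [0, 1, 2, 3]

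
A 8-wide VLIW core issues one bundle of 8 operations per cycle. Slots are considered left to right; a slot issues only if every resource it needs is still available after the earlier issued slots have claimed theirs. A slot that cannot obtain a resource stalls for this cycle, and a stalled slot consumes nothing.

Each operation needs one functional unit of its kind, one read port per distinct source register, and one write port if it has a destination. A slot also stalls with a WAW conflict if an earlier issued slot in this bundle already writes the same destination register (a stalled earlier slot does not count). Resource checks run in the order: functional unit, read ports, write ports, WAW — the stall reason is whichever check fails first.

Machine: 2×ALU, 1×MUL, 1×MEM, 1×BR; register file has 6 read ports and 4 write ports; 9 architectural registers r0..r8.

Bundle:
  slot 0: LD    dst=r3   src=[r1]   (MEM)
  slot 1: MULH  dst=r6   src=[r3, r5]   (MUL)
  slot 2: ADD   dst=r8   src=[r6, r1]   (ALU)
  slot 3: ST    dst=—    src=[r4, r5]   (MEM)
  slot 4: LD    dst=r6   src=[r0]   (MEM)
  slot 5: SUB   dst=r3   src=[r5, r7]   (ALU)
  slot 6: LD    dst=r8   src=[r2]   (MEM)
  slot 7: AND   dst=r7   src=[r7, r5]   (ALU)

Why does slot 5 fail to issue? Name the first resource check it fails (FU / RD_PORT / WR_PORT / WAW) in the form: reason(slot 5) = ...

reason(slot 5) = RD_PORT

[0] MEM needs rd=1 wr=1: ok; after: ALU=2 MUL=1 MEM=0 BR=1, R=5, W=3
[1] MUL needs rd=2 wr=1: ok; after: ALU=2 MUL=0 MEM=0 BR=1, R=3, W=2
[2] ALU needs rd=2 wr=1: ok; after: ALU=1 MUL=0 MEM=0 BR=1, R=1, W=1
[3] MEM needs rd=2 wr=0: FU; after: ALU=1 MUL=0 MEM=0 BR=1, R=1, W=1
[4] MEM needs rd=1 wr=1: FU; after: ALU=1 MUL=0 MEM=0 BR=1, R=1, W=1
[5] ALU needs rd=2 wr=1: RD_PORT; after: ALU=1 MUL=0 MEM=0 BR=1, R=1, W=1
[6] MEM needs rd=1 wr=1: FU; after: ALU=1 MUL=0 MEM=0 BR=1, R=1, W=1
[7] ALU needs rd=2 wr=1: RD_PORT; after: ALU=1 MUL=0 MEM=0 BR=1, R=1, W=1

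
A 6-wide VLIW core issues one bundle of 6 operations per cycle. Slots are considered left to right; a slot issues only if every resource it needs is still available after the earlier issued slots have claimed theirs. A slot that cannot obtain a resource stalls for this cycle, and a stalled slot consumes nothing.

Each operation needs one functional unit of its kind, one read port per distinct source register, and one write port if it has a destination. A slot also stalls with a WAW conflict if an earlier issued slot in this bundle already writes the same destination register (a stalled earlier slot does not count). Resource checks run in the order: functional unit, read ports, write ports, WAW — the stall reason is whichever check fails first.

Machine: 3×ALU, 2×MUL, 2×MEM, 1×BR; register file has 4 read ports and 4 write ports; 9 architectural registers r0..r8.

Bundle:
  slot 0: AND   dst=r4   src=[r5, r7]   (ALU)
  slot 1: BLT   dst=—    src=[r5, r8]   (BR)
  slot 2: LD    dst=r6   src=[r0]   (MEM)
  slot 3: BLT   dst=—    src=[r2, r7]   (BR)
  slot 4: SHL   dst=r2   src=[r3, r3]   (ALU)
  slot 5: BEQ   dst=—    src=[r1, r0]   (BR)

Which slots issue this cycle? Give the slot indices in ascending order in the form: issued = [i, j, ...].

issued = [0, 1]

  0. ALU→r4 ⇒ go  {2A/2Mu/2Ld/1B | 2r 3w}
  1. BR ⇒ go  {2A/2Mu/2Ld/0B | 0r 3w}
  2. MEM→r6 ⇒ no(RD_PORT)  {2A/2Mu/2Ld/0B | 0r 3w}
  3. BR ⇒ no(FU)  {2A/2Mu/2Ld/0B | 0r 3w}
  4. ALU→r2 ⇒ no(RD_PORT)  {2A/2Mu/2Ld/0B | 0r 3w}
  5. BR ⇒ no(FU)  {2A/2Mu/2Ld/0B | 0r 3w}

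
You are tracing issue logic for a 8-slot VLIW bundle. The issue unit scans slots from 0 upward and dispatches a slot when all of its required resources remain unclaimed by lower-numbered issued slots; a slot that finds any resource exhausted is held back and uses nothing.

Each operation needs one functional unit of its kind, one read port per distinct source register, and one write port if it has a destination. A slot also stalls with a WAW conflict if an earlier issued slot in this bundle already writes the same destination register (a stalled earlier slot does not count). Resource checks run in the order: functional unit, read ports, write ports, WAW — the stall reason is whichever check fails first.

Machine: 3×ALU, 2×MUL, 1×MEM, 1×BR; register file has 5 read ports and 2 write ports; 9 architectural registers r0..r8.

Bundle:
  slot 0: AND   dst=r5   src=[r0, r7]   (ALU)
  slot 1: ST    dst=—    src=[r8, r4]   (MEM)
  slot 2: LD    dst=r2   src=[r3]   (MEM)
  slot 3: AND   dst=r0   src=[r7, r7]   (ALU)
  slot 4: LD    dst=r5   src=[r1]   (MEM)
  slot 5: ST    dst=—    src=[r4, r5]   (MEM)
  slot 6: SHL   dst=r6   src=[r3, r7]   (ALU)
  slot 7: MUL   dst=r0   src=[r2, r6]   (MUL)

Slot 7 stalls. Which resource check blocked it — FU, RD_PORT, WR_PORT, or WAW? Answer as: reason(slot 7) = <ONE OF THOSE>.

reason(slot 7) = RD_PORT

[0] ALU needs rd=2 wr=1: ok; after: ALU=2 MUL=2 MEM=1 BR=1, R=3, W=1
[1] MEM needs rd=2 wr=0: ok; after: ALU=2 MUL=2 MEM=0 BR=1, R=1, W=1
[2] MEM needs rd=1 wr=1: FU; after: ALU=2 MUL=2 MEM=0 BR=1, R=1, W=1
[3] ALU needs rd=1 wr=1: ok; after: ALU=1 MUL=2 MEM=0 BR=1, R=0, W=0
[4] MEM needs rd=1 wr=1: FU; after: ALU=1 MUL=2 MEM=0 BR=1, R=0, W=0
[5] MEM needs rd=2 wr=0: FU; after: ALU=1 MUL=2 MEM=0 BR=1, R=0, W=0
[6] ALU needs rd=2 wr=1: RD_PORT; after: ALU=1 MUL=2 MEM=0 BR=1, R=0, W=0
[7] MUL needs rd=2 wr=1: RD_PORT; after: ALU=1 MUL=2 MEM=0 BR=1, R=0, W=0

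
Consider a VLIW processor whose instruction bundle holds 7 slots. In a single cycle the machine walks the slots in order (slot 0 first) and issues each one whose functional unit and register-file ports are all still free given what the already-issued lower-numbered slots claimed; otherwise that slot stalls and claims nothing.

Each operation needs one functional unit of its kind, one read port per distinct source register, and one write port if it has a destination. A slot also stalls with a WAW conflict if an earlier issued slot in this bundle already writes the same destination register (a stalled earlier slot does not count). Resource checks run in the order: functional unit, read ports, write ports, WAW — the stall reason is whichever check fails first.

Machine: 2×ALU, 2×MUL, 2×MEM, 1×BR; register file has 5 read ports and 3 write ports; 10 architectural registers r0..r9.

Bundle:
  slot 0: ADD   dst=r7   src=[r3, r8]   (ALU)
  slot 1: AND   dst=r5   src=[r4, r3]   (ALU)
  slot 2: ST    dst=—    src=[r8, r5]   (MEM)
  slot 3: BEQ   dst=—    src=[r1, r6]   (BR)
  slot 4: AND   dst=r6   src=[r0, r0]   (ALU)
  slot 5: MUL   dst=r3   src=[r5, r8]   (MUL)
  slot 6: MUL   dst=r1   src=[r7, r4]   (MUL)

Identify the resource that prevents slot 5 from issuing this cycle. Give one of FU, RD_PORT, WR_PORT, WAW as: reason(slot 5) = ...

#0 ALU src=r3,r8 dispatched  <A:1 Mu:2 Ld:2 B:1 rd:3 wr:2>
#1 ALU src=r4,r3 dispatched  <A:0 Mu:2 Ld:2 B:1 rd:1 wr:1>
#2 MEM src=r8,r5 held:RD_PORT  <A:0 Mu:2 Ld:2 B:1 rd:1 wr:1>
#3 BR src=r1,r6 held:RD_PORT  <A:0 Mu:2 Ld:2 B:1 rd:1 wr:1>
#4 ALU src=r0,r0 held:FU  <A:0 Mu:2 Ld:2 B:1 rd:1 wr:1>
#5 MUL src=r5,r8 held:RD_PORT  <A:0 Mu:2 Ld:2 B:1 rd:1 wr:1>
#6 MUL src=r7,r4 held:RD_PORT  <A:0 Mu:2 Ld:2 B:1 rd:1 wr:1>

reason(slot 5) = RD_PORT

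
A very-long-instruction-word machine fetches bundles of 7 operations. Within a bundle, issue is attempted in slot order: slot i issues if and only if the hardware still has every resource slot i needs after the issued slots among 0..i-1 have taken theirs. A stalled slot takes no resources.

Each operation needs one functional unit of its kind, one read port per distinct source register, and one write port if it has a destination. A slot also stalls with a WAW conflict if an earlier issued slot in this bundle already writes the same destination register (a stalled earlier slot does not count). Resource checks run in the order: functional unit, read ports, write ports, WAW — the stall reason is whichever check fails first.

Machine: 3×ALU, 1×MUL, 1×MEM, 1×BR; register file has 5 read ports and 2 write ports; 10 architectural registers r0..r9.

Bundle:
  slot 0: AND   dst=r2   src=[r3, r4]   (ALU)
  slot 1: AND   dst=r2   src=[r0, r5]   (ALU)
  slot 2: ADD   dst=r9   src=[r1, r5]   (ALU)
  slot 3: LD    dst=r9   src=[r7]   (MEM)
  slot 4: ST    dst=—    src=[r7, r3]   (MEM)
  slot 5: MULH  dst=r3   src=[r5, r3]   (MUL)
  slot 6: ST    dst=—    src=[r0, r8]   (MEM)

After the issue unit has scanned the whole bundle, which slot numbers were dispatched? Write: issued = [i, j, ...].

[0] ALU needs rd=2 wr=1: ok; after: ALU=2 MUL=1 MEM=1 BR=1, R=3, W=1
[1] ALU needs rd=2 wr=1: WAW; after: ALU=2 MUL=1 MEM=1 BR=1, R=3, W=1
[2] ALU needs rd=2 wr=1: ok; after: ALU=1 MUL=1 MEM=1 BR=1, R=1, W=0
[3] MEM needs rd=1 wr=1: WR_PORT; after: ALU=1 MUL=1 MEM=1 BR=1, R=1, W=0
[4] MEM needs rd=2 wr=0: RD_PORT; after: ALU=1 MUL=1 MEM=1 BR=1, R=1, W=0
[5] MUL needs rd=2 wr=1: RD_PORT; after: ALU=1 MUL=1 MEM=1 BR=1, R=1, W=0
[6] MEM needs rd=2 wr=0: RD_PORT; after: ALU=1 MUL=1 MEM=1 BR=1, R=1, W=0

issued = [0, 2]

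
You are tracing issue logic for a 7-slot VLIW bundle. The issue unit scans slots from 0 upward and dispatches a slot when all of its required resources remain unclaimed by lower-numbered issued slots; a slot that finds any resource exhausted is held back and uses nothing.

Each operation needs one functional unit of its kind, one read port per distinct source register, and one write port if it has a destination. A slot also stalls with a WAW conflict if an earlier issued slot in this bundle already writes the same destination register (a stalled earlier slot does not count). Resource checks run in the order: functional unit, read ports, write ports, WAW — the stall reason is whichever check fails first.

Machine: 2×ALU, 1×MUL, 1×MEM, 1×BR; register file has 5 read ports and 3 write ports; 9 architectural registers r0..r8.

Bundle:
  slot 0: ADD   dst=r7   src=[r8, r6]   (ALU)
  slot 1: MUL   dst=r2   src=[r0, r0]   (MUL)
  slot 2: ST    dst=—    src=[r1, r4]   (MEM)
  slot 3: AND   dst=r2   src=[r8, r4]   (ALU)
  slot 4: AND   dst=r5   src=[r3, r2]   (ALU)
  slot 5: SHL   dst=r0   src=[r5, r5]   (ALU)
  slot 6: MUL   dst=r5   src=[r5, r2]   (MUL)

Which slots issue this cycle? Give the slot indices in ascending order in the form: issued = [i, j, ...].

issued = [0, 1, 2]

  0. ALU→r7 ⇒ go  {1A/1Mu/1Ld/1B | 3r 2w}
  1. MUL→r2 ⇒ go  {1A/0Mu/1Ld/1B | 2r 1w}
  2. MEM ⇒ go  {1A/0Mu/0Ld/1B | 0r 1w}
  3. ALU→r2 ⇒ no(RD_PORT)  {1A/0Mu/0Ld/1B | 0r 1w}
  4. ALU→r5 ⇒ no(RD_PORT)  {1A/0Mu/0Ld/1B | 0r 1w}
  5. ALU→r0 ⇒ no(RD_PORT)  {1A/0Mu/0Ld/1B | 0r 1w}
  6. MUL→r5 ⇒ no(FU)  {1A/0Mu/0Ld/1B | 0r 1w}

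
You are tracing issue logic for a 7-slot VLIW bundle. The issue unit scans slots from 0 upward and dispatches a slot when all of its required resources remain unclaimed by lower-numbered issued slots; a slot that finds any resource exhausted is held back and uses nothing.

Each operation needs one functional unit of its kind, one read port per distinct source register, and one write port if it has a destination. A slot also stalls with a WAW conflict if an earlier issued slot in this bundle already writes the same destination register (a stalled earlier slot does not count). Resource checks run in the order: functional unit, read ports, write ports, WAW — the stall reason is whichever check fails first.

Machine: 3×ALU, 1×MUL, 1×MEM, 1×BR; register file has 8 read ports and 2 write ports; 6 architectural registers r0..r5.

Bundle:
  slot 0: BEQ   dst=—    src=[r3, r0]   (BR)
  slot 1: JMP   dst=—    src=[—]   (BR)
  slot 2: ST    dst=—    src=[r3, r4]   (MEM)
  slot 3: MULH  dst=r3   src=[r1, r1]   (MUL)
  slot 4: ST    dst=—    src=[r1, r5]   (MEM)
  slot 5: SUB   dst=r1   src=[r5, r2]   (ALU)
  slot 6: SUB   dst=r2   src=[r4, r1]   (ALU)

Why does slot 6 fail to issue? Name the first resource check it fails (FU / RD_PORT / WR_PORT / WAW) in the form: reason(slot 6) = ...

reason(slot 6) = RD_PORT

[0] BR needs rd=2 wr=0: ok; after: ALU=3 MUL=1 MEM=1 BR=0, R=6, W=2
[1] BR needs rd=0 wr=0: FU; after: ALU=3 MUL=1 MEM=1 BR=0, R=6, W=2
[2] MEM needs rd=2 wr=0: ok; after: ALU=3 MUL=1 MEM=0 BR=0, R=4, W=2
[3] MUL needs rd=1 wr=1: ok; after: ALU=3 MUL=0 MEM=0 BR=0, R=3, W=1
[4] MEM needs rd=2 wr=0: FU; after: ALU=3 MUL=0 MEM=0 BR=0, R=3, W=1
[5] ALU needs rd=2 wr=1: ok; after: ALU=2 MUL=0 MEM=0 BR=0, R=1, W=0
[6] ALU needs rd=2 wr=1: RD_PORT; after: ALU=2 MUL=0 MEM=0 BR=0, R=1, W=0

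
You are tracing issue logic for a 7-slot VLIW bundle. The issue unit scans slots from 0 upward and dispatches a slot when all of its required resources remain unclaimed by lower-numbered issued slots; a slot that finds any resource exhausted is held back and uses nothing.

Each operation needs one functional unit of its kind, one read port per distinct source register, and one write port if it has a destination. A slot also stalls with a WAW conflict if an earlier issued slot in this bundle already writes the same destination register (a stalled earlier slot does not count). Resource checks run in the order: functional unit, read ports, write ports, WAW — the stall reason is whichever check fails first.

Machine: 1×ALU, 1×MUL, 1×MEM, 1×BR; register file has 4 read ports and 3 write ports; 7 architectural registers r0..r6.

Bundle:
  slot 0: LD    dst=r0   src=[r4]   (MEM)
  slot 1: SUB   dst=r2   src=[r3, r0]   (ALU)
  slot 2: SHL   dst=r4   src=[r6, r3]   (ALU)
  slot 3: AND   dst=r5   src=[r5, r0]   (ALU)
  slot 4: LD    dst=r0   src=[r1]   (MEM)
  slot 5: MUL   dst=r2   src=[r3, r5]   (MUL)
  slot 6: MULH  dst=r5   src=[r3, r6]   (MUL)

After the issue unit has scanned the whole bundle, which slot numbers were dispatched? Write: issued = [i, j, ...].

issued = [0, 1]

(0) want 1×MEM +1rd +1wr — yes → AL1|MU1|ME0|BR1|rd3|wr2
(1) want 1×ALU +2rd +1wr — yes → AL0|MU1|ME0|BR1|rd1|wr1
(2) want 1×ALU +2rd +1wr — FU → AL0|MU1|ME0|BR1|rd1|wr1
(3) want 1×ALU +2rd +1wr — FU → AL0|MU1|ME0|BR1|rd1|wr1
(4) want 1×MEM +1rd +1wr — FU → AL0|MU1|ME0|BR1|rd1|wr1
(5) want 1×MUL +2rd +1wr — RD_PORT → AL0|MU1|ME0|BR1|rd1|wr1
(6) want 1×MUL +2rd +1wr — RD_PORT → AL0|MU1|ME0|BR1|rd1|wr1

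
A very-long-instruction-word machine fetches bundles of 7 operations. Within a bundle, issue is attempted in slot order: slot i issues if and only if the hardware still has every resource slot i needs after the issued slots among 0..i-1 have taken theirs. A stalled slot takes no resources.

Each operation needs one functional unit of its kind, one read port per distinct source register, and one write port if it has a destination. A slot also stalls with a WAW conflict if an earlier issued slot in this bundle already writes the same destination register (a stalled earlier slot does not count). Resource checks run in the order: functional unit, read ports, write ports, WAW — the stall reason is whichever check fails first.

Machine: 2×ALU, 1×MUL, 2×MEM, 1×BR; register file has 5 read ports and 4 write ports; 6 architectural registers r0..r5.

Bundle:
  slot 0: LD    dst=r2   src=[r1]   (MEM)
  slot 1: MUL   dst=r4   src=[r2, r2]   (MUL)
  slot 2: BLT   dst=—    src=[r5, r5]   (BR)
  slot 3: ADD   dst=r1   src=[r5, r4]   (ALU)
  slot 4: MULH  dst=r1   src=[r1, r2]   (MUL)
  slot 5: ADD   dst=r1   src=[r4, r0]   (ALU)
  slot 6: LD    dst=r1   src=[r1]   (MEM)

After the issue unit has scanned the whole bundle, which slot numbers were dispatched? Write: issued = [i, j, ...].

issued = [0, 1, 2, 3]

#0 MEM src=r1 dispatched  <A:2 Mu:1 Ld:1 B:1 rd:4 wr:3>
#1 MUL src=r2,r2 dispatched  <A:2 Mu:0 Ld:1 B:1 rd:3 wr:2>
#2 BR src=r5,r5 dispatched  <A:2 Mu:0 Ld:1 B:0 rd:2 wr:2>
#3 ALU src=r5,r4 dispatched  <A:1 Mu:0 Ld:1 B:0 rd:0 wr:1>
#4 MUL src=r1,r2 held:FU  <A:1 Mu:0 Ld:1 B:0 rd:0 wr:1>
#5 ALU src=r4,r0 held:RD_PORT  <A:1 Mu:0 Ld:1 B:0 rd:0 wr:1>
#6 MEM src=r1 held:RD_PORT  <A:1 Mu:0 Ld:1 B:0 rd:0 wr:1>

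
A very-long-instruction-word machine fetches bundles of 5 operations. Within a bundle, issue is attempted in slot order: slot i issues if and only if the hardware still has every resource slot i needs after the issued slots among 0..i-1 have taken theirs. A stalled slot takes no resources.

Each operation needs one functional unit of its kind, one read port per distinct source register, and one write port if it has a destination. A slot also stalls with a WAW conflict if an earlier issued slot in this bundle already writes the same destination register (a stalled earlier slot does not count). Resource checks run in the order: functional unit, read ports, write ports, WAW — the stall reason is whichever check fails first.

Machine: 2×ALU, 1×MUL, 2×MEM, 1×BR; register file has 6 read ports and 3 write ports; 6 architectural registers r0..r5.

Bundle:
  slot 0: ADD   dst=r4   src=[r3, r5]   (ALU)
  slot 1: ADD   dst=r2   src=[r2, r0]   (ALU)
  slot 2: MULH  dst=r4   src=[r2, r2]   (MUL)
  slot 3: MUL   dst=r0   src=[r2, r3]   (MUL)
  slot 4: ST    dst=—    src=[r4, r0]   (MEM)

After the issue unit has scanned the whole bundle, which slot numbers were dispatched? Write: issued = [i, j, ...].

#0 ALU src=r3,r5 dispatched  <A:1 Mu:1 Ld:2 B:1 rd:4 wr:2>
#1 ALU src=r2,r0 dispatched  <A:0 Mu:1 Ld:2 B:1 rd:2 wr:1>
#2 MUL src=r2,r2 held:WAW  <A:0 Mu:1 Ld:2 B:1 rd:2 wr:1>
#3 MUL src=r2,r3 dispatched  <A:0 Mu:0 Ld:2 B:1 rd:0 wr:0>
#4 MEM src=r4,r0 held:RD_PORT  <A:0 Mu:0 Ld:2 B:1 rd:0 wr:0>

issued = [0, 1, 3]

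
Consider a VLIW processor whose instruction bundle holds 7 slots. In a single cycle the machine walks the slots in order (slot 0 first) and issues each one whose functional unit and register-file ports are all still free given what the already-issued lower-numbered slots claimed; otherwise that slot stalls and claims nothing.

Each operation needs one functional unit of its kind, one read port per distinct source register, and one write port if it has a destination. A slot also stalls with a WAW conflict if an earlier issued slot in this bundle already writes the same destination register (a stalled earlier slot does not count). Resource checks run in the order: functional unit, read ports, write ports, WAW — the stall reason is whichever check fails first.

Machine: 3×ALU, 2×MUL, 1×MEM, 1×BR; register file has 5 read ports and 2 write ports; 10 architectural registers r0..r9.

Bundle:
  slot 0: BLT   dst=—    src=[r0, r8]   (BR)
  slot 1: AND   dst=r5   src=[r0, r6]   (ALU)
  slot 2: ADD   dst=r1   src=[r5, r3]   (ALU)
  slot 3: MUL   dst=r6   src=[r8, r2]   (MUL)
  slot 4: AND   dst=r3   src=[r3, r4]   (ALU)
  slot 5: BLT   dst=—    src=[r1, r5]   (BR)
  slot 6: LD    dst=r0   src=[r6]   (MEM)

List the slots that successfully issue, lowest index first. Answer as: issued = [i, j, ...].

#0 BR src=r0,r8 dispatched  <A:3 Mu:2 Ld:1 B:0 rd:3 wr:2>
#1 ALU src=r0,r6 dispatched  <A:2 Mu:2 Ld:1 B:0 rd:1 wr:1>
#2 ALU src=r5,r3 held:RD_PORT  <A:2 Mu:2 Ld:1 B:0 rd:1 wr:1>
#3 MUL src=r8,r2 held:RD_PORT  <A:2 Mu:2 Ld:1 B:0 rd:1 wr:1>
#4 ALU src=r3,r4 held:RD_PORT  <A:2 Mu:2 Ld:1 B:0 rd:1 wr:1>
#5 BR src=r1,r5 held:FU  <A:2 Mu:2 Ld:1 B:0 rd:1 wr:1>
#6 MEM src=r6 dispatched  <A:2 Mu:2 Ld:0 B:0 rd:0 wr:0>

issued = [0, 1, 6]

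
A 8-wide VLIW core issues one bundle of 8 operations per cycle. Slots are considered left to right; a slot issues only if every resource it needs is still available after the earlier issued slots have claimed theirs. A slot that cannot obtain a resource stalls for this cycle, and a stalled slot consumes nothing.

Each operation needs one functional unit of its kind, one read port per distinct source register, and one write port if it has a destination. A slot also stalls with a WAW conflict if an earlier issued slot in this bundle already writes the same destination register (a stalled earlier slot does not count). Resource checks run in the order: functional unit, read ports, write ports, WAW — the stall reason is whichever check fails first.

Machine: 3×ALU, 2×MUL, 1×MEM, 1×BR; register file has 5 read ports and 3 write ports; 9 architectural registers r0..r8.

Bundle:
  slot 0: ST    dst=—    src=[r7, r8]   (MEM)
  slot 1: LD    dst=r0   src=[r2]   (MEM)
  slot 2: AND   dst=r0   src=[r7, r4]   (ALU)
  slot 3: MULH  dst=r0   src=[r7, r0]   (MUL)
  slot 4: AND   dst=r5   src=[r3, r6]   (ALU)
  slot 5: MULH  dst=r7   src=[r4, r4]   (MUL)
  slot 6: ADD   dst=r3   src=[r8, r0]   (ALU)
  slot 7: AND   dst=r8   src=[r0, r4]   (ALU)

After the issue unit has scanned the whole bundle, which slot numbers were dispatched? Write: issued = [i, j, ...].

[0] MEM needs rd=2 wr=0: ok; after: ALU=3 MUL=2 MEM=0 BR=1, R=3, W=3
[1] MEM needs rd=1 wr=1: FU; after: ALU=3 MUL=2 MEM=0 BR=1, R=3, W=3
[2] ALU needs rd=2 wr=1: ok; after: ALU=2 MUL=2 MEM=0 BR=1, R=1, W=2
[3] MUL needs rd=2 wr=1: RD_PORT; after: ALU=2 MUL=2 MEM=0 BR=1, R=1, W=2
[4] ALU needs rd=2 wr=1: RD_PORT; after: ALU=2 MUL=2 MEM=0 BR=1, R=1, W=2
[5] MUL needs rd=1 wr=1: ok; after: ALU=2 MUL=1 MEM=0 BR=1, R=0, W=1
[6] ALU needs rd=2 wr=1: RD_PORT; after: ALU=2 MUL=1 MEM=0 BR=1, R=0, W=1
[7] ALU needs rd=2 wr=1: RD_PORT; after: ALU=2 MUL=1 MEM=0 BR=1, R=0, W=1

issued = [0, 2, 5]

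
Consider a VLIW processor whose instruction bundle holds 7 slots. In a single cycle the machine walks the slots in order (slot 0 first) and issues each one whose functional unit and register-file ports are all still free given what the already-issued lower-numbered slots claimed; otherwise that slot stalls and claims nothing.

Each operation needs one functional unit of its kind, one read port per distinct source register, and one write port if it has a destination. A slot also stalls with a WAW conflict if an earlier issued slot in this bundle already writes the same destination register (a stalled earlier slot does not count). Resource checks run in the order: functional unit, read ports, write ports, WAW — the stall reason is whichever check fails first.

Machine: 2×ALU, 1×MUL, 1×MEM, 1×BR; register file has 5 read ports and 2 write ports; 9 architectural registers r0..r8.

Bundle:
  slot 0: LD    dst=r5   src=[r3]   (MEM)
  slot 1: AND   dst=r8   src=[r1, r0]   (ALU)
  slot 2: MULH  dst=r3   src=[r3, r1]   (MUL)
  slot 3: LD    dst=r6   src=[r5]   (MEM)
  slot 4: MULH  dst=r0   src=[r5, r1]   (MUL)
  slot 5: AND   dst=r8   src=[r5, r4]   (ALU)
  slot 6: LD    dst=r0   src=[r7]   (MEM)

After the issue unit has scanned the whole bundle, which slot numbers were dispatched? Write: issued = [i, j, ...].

issued = [0, 1]

[0] MEM needs rd=1 wr=1: ok; after: ALU=2 MUL=1 MEM=0 BR=1, R=4, W=1
[1] ALU needs rd=2 wr=1: ok; after: ALU=1 MUL=1 MEM=0 BR=1, R=2, W=0
[2] MUL needs rd=2 wr=1: WR_PORT; after: ALU=1 MUL=1 MEM=0 BR=1, R=2, W=0
[3] MEM needs rd=1 wr=1: FU; after: ALU=1 MUL=1 MEM=0 BR=1, R=2, W=0
[4] MUL needs rd=2 wr=1: WR_PORT; after: ALU=1 MUL=1 MEM=0 BR=1, R=2, W=0
[5] ALU needs rd=2 wr=1: WR_PORT; after: ALU=1 MUL=1 MEM=0 BR=1, R=2, W=0
[6] MEM needs rd=1 wr=1: FU; after: ALU=1 MUL=1 MEM=0 BR=1, R=2, W=0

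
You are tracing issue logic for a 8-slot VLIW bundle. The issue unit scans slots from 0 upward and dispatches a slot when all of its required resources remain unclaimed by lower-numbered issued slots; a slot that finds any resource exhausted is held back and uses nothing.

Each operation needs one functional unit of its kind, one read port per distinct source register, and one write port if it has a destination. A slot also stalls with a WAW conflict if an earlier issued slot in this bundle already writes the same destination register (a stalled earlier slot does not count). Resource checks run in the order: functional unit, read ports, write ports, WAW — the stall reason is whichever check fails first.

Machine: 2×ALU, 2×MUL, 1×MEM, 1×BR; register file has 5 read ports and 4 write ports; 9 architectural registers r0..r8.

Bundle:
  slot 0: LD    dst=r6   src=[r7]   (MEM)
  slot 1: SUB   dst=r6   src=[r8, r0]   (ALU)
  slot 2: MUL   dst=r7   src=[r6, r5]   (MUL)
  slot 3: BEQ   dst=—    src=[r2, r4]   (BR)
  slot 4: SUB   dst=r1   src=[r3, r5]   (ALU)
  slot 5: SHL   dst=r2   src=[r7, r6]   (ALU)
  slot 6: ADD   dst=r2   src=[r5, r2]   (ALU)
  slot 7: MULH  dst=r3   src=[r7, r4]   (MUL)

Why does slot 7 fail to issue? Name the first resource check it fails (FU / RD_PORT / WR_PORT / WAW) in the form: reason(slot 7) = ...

reason(slot 7) = RD_PORT

[0] MEM needs rd=1 wr=1: ok; after: ALU=2 MUL=2 MEM=0 BR=1, R=4, W=3
[1] ALU needs rd=2 wr=1: WAW; after: ALU=2 MUL=2 MEM=0 BR=1, R=4, W=3
[2] MUL needs rd=2 wr=1: ok; after: ALU=2 MUL=1 MEM=0 BR=1, R=2, W=2
[3] BR needs rd=2 wr=0: ok; after: ALU=2 MUL=1 MEM=0 BR=0, R=0, W=2
[4] ALU needs rd=2 wr=1: RD_PORT; after: ALU=2 MUL=1 MEM=0 BR=0, R=0, W=2
[5] ALU needs rd=2 wr=1: RD_PORT; after: ALU=2 MUL=1 MEM=0 BR=0, R=0, W=2
[6] ALU needs rd=2 wr=1: RD_PORT; after: ALU=2 MUL=1 MEM=0 BR=0, R=0, W=2
[7] MUL needs rd=2 wr=1: RD_PORT; after: ALU=2 MUL=1 MEM=0 BR=0, R=0, W=2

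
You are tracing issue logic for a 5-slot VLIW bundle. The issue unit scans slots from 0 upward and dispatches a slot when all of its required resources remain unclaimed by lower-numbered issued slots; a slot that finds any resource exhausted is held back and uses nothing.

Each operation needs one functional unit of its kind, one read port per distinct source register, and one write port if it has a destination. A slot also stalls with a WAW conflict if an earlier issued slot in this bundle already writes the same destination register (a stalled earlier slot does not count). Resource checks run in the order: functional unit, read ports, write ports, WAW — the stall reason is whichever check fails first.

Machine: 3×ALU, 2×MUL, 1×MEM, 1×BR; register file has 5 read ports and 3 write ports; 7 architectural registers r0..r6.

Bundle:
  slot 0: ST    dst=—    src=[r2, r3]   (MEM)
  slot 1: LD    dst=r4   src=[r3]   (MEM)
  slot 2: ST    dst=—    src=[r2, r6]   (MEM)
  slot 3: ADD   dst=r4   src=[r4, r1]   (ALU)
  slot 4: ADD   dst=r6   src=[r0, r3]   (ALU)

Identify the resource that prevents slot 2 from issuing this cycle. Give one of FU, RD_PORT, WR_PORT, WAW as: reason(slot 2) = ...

[0] MEM needs rd=2 wr=0: ok; after: ALU=3 MUL=2 MEM=0 BR=1, R=3, W=3
[1] MEM needs rd=1 wr=1: FU; after: ALU=3 MUL=2 MEM=0 BR=1, R=3, W=3
[2] MEM needs rd=2 wr=0: FU; after: ALU=3 MUL=2 MEM=0 BR=1, R=3, W=3
[3] ALU needs rd=2 wr=1: ok; after: ALU=2 MUL=2 MEM=0 BR=1, R=1, W=2
[4] ALU needs rd=2 wr=1: RD_PORT; after: ALU=2 MUL=2 MEM=0 BR=1, R=1, W=2

reason(slot 2) = FU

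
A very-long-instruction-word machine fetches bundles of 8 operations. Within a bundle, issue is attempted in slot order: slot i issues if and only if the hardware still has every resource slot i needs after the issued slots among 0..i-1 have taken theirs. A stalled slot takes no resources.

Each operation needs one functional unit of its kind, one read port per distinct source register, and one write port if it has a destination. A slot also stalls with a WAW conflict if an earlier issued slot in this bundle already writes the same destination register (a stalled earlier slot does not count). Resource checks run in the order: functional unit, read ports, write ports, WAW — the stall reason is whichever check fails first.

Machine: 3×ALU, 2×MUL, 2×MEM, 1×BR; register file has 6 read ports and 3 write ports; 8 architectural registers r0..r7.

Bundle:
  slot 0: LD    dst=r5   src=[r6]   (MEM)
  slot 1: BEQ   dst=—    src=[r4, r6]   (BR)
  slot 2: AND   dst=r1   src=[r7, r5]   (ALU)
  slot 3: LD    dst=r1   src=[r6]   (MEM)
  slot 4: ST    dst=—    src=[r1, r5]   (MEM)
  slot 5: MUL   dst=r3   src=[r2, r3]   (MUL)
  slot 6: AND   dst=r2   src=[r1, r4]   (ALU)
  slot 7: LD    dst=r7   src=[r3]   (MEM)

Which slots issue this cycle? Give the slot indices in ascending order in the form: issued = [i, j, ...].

issued = [0, 1, 2, 7]

#0 MEM src=r6 dispatched  <A:3 Mu:2 Ld:1 B:1 rd:5 wr:2>
#1 BR src=r4,r6 dispatched  <A:3 Mu:2 Ld:1 B:0 rd:3 wr:2>
#2 ALU src=r7,r5 dispatched  <A:2 Mu:2 Ld:1 B:0 rd:1 wr:1>
#3 MEM src=r6 held:WAW  <A:2 Mu:2 Ld:1 B:0 rd:1 wr:1>
#4 MEM src=r1,r5 held:RD_PORT  <A:2 Mu:2 Ld:1 B:0 rd:1 wr:1>
#5 MUL src=r2,r3 held:RD_PORT  <A:2 Mu:2 Ld:1 B:0 rd:1 wr:1>
#6 ALU src=r1,r4 held:RD_PORT  <A:2 Mu:2 Ld:1 B:0 rd:1 wr:1>
#7 MEM src=r3 dispatched  <A:2 Mu:2 Ld:0 B:0 rd:0 wr:0>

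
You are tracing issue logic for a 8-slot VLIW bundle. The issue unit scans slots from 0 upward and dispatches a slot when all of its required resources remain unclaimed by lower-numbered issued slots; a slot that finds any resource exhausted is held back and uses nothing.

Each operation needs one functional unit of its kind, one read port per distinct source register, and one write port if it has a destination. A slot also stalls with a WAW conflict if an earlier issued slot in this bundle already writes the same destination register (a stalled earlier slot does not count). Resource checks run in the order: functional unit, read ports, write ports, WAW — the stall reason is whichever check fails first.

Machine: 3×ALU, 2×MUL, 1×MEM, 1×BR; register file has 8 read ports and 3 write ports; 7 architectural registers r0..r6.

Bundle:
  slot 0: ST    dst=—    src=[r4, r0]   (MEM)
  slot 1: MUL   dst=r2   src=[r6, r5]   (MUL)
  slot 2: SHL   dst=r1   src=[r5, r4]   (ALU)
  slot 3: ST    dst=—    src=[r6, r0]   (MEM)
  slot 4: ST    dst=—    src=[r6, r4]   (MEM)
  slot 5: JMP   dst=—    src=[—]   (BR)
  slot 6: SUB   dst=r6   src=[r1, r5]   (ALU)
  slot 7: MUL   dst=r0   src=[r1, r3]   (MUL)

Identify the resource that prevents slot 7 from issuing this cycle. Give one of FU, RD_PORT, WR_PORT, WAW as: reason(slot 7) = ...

[0] MEM needs rd=2 wr=0: ok; after: ALU=3 MUL=2 MEM=0 BR=1, R=6, W=3
[1] MUL needs rd=2 wr=1: ok; after: ALU=3 MUL=1 MEM=0 BR=1, R=4, W=2
[2] ALU needs rd=2 wr=1: ok; after: ALU=2 MUL=1 MEM=0 BR=1, R=2, W=1
[3] MEM needs rd=2 wr=0: FU; after: ALU=2 MUL=1 MEM=0 BR=1, R=2, W=1
[4] MEM needs rd=2 wr=0: FU; after: ALU=2 MUL=1 MEM=0 BR=1, R=2, W=1
[5] BR needs rd=0 wr=0: ok; after: ALU=2 MUL=1 MEM=0 BR=0, R=2, W=1
[6] ALU needs rd=2 wr=1: ok; after: ALU=1 MUL=1 MEM=0 BR=0, R=0, W=0
[7] MUL needs rd=2 wr=1: RD_PORT; after: ALU=1 MUL=1 MEM=0 BR=0, R=0, W=0

reason(slot 7) = RD_PORT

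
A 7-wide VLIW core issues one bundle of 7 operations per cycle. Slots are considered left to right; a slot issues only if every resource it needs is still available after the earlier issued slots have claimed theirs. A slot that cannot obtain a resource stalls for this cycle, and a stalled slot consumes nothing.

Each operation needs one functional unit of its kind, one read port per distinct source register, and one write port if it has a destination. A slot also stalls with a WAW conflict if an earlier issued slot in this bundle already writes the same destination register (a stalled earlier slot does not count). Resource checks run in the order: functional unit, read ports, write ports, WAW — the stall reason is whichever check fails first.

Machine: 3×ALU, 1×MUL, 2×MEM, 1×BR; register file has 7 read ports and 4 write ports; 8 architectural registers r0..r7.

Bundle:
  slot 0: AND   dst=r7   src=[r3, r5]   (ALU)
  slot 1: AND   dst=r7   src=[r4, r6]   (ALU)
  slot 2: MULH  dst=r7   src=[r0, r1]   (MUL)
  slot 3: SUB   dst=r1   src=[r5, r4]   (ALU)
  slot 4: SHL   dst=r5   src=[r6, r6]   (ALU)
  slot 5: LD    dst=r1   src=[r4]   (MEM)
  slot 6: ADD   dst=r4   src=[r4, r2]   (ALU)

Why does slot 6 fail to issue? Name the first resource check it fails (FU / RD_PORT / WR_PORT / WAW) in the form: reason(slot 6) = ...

  0. ALU→r7 ⇒ go  {2A/1Mu/2Ld/1B | 5r 3w}
  1. ALU→r7 ⇒ no(WAW)  {2A/1Mu/2Ld/1B | 5r 3w}
  2. MUL→r7 ⇒ no(WAW)  {2A/1Mu/2Ld/1B | 5r 3w}
  3. ALU→r1 ⇒ go  {1A/1Mu/2Ld/1B | 3r 2w}
  4. ALU→r5 ⇒ go  {0A/1Mu/2Ld/1B | 2r 1w}
  5. MEM→r1 ⇒ no(WAW)  {0A/1Mu/2Ld/1B | 2r 1w}
  6. ALU→r4 ⇒ no(FU)  {0A/1Mu/2Ld/1B | 2r 1w}

reason(slot 6) = FU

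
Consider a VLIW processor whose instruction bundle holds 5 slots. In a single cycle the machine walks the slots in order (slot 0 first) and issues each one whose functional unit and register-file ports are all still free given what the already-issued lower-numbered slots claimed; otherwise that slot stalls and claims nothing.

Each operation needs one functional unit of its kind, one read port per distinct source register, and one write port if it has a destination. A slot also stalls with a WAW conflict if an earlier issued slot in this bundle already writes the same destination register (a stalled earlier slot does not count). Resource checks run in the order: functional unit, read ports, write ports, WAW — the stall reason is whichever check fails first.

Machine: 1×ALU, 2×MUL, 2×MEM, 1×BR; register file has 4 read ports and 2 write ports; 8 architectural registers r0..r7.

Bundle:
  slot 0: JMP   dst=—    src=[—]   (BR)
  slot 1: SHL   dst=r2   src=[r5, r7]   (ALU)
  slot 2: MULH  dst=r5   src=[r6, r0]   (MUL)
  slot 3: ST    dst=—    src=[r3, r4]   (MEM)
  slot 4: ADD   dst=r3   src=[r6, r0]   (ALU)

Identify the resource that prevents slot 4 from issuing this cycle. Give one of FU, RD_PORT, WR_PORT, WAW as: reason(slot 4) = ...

reason(slot 4) = FU

(0) want 1×BR +0rd +0wr — yes → AL1|MU2|ME2|BR0|rd4|wr2
(1) want 1×ALU +2rd +1wr — yes → AL0|MU2|ME2|BR0|rd2|wr1
(2) want 1×MUL +2rd +1wr — yes → AL0|MU1|ME2|BR0|rd0|wr0
(3) want 1×MEM +2rd +0wr — RD_PORT → AL0|MU1|ME2|BR0|rd0|wr0
(4) want 1×ALU +2rd +1wr — FU → AL0|MU1|ME2|BR0|rd0|wr0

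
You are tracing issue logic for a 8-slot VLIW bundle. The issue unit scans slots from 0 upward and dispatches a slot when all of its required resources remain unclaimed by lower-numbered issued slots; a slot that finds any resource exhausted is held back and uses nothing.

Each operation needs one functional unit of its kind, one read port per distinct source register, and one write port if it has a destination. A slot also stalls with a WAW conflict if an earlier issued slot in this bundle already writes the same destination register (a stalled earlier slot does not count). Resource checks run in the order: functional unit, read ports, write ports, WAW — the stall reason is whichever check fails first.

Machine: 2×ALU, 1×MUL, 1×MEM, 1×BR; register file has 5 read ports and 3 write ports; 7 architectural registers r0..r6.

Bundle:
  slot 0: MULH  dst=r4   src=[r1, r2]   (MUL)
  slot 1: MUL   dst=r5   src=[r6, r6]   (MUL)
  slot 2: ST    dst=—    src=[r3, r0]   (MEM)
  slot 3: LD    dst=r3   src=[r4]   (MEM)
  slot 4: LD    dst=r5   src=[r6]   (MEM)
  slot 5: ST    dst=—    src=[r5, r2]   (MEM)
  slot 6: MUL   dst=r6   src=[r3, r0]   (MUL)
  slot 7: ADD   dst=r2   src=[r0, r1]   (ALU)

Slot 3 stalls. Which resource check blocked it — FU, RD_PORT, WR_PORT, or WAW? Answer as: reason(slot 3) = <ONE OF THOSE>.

(0) want 1×MUL +2rd +1wr — yes → AL2|MU0|ME1|BR1|rd3|wr2
(1) want 1×MUL +1rd +1wr — FU → AL2|MU0|ME1|BR1|rd3|wr2
(2) want 1×MEM +2rd +0wr — yes → AL2|MU0|ME0|BR1|rd1|wr2
(3) want 1×MEM +1rd +1wr — FU → AL2|MU0|ME0|BR1|rd1|wr2
(4) want 1×MEM +1rd +1wr — FU → AL2|MU0|ME0|BR1|rd1|wr2
(5) want 1×MEM +2rd +0wr — FU → AL2|MU0|ME0|BR1|rd1|wr2
(6) want 1×MUL +2rd +1wr — FU → AL2|MU0|ME0|BR1|rd1|wr2
(7) want 1×ALU +2rd +1wr — RD_PORT → AL2|MU0|ME0|BR1|rd1|wr2

reason(slot 3) = FU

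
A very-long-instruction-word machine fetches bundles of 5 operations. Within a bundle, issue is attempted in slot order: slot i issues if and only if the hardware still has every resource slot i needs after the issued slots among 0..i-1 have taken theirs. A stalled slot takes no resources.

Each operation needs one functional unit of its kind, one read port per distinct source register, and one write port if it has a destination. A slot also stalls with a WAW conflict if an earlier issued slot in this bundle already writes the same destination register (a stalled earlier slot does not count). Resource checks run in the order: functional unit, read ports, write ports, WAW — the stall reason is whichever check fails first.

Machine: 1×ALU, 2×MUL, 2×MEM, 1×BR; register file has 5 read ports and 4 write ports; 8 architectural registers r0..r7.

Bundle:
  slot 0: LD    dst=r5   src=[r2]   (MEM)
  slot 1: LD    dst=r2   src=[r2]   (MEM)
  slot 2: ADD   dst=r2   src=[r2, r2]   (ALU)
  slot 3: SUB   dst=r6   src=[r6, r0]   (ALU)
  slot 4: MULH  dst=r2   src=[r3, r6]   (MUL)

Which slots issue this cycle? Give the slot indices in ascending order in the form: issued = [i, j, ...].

issued = [0, 1, 3]

(0) want 1×MEM +1rd +1wr — yes → AL1|MU2|ME1|BR1|rd4|wr3
(1) want 1×MEM +1rd +1wr — yes → AL1|MU2|ME0|BR1|rd3|wr2
(2) want 1×ALU +1rd +1wr — WAW → AL1|MU2|ME0|BR1|rd3|wr2
(3) want 1×ALU +2rd +1wr — yes → AL0|MU2|ME0|BR1|rd1|wr1
(4) want 1×MUL +2rd +1wr — RD_PORT → AL0|MU2|ME0|BR1|rd1|wr1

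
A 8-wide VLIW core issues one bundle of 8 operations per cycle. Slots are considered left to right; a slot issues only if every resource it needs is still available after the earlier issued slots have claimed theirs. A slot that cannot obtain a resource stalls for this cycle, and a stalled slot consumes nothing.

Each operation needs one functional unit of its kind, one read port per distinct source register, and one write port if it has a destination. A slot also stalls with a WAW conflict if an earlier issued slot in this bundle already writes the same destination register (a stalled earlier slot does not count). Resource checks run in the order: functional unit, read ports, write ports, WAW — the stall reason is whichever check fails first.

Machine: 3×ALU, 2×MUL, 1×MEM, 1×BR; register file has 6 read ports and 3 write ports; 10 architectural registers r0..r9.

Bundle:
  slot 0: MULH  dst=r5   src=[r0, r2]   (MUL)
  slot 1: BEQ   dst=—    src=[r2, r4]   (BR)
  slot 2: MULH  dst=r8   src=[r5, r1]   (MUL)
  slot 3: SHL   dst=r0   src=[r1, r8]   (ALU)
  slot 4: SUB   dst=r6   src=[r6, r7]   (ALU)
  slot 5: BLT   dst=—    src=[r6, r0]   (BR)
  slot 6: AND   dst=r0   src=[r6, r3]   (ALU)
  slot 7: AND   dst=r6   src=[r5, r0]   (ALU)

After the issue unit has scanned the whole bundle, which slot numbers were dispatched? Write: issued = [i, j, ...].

[0] MUL needs rd=2 wr=1: ok; after: ALU=3 MUL=1 MEM=1 BR=1, R=4, W=2
[1] BR needs rd=2 wr=0: ok; after: ALU=3 MUL=1 MEM=1 BR=0, R=2, W=2
[2] MUL needs rd=2 wr=1: ok; after: ALU=3 MUL=0 MEM=1 BR=0, R=0, W=1
[3] ALU needs rd=2 wr=1: RD_PORT; after: ALU=3 MUL=0 MEM=1 BR=0, R=0, W=1
[4] ALU needs rd=2 wr=1: RD_PORT; after: ALU=3 MUL=0 MEM=1 BR=0, R=0, W=1
[5] BR needs rd=2 wr=0: FU; after: ALU=3 MUL=0 MEM=1 BR=0, R=0, W=1
[6] ALU needs rd=2 wr=1: RD_PORT; after: ALU=3 MUL=0 MEM=1 BR=0, R=0, W=1
[7] ALU needs rd=2 wr=1: RD_PORT; after: ALU=3 MUL=0 MEM=1 BR=0, R=0, W=1

issued = [0, 1, 2]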